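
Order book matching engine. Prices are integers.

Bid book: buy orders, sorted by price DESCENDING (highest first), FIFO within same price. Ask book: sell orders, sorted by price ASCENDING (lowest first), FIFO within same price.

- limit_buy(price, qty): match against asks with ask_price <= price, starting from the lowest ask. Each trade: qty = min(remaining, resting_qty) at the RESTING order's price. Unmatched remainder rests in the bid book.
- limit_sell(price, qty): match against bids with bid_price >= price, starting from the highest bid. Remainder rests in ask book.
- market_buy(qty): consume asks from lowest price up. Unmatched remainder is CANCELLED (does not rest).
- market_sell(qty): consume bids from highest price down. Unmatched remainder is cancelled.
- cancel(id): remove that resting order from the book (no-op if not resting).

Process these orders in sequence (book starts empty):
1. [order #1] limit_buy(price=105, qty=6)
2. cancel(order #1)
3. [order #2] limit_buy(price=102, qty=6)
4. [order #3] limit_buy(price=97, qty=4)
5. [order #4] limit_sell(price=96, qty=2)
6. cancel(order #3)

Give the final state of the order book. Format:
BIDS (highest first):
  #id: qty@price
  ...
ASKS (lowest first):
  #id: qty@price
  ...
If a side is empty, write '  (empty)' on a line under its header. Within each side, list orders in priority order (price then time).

Answer: BIDS (highest first):
  #2: 4@102
ASKS (lowest first):
  (empty)

Derivation:
After op 1 [order #1] limit_buy(price=105, qty=6): fills=none; bids=[#1:6@105] asks=[-]
After op 2 cancel(order #1): fills=none; bids=[-] asks=[-]
After op 3 [order #2] limit_buy(price=102, qty=6): fills=none; bids=[#2:6@102] asks=[-]
After op 4 [order #3] limit_buy(price=97, qty=4): fills=none; bids=[#2:6@102 #3:4@97] asks=[-]
After op 5 [order #4] limit_sell(price=96, qty=2): fills=#2x#4:2@102; bids=[#2:4@102 #3:4@97] asks=[-]
After op 6 cancel(order #3): fills=none; bids=[#2:4@102] asks=[-]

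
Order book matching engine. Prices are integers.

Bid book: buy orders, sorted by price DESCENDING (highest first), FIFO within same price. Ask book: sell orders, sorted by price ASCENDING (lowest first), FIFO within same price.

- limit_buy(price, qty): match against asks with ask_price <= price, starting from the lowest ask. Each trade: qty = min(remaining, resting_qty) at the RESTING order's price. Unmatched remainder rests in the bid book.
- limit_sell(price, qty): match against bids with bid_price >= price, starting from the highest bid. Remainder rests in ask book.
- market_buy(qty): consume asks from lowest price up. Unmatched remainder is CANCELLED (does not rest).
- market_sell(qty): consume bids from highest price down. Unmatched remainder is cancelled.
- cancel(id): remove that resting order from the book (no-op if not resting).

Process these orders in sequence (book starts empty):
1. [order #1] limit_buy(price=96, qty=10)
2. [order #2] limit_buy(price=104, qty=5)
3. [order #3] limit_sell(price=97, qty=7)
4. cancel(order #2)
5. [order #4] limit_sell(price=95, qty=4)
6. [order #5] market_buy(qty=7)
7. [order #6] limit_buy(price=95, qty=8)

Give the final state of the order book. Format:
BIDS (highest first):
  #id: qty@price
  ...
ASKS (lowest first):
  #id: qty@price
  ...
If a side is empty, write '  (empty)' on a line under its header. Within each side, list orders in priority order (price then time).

Answer: BIDS (highest first):
  #1: 6@96
  #6: 8@95
ASKS (lowest first):
  (empty)

Derivation:
After op 1 [order #1] limit_buy(price=96, qty=10): fills=none; bids=[#1:10@96] asks=[-]
After op 2 [order #2] limit_buy(price=104, qty=5): fills=none; bids=[#2:5@104 #1:10@96] asks=[-]
After op 3 [order #3] limit_sell(price=97, qty=7): fills=#2x#3:5@104; bids=[#1:10@96] asks=[#3:2@97]
After op 4 cancel(order #2): fills=none; bids=[#1:10@96] asks=[#3:2@97]
After op 5 [order #4] limit_sell(price=95, qty=4): fills=#1x#4:4@96; bids=[#1:6@96] asks=[#3:2@97]
After op 6 [order #5] market_buy(qty=7): fills=#5x#3:2@97; bids=[#1:6@96] asks=[-]
After op 7 [order #6] limit_buy(price=95, qty=8): fills=none; bids=[#1:6@96 #6:8@95] asks=[-]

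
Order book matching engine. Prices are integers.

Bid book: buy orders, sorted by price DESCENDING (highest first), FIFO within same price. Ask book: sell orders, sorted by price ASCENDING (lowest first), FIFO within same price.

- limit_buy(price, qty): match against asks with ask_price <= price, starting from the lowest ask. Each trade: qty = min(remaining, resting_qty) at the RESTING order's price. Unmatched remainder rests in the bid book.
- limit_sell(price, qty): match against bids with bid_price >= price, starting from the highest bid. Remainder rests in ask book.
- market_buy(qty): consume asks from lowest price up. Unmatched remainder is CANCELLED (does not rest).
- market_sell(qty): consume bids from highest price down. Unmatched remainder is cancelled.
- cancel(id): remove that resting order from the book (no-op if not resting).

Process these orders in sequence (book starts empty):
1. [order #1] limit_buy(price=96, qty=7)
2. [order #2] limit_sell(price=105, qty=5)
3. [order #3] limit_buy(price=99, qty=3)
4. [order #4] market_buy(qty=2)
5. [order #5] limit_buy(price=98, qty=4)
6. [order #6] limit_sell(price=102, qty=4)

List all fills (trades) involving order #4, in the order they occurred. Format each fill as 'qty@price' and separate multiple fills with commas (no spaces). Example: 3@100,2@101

Answer: 2@105

Derivation:
After op 1 [order #1] limit_buy(price=96, qty=7): fills=none; bids=[#1:7@96] asks=[-]
After op 2 [order #2] limit_sell(price=105, qty=5): fills=none; bids=[#1:7@96] asks=[#2:5@105]
After op 3 [order #3] limit_buy(price=99, qty=3): fills=none; bids=[#3:3@99 #1:7@96] asks=[#2:5@105]
After op 4 [order #4] market_buy(qty=2): fills=#4x#2:2@105; bids=[#3:3@99 #1:7@96] asks=[#2:3@105]
After op 5 [order #5] limit_buy(price=98, qty=4): fills=none; bids=[#3:3@99 #5:4@98 #1:7@96] asks=[#2:3@105]
After op 6 [order #6] limit_sell(price=102, qty=4): fills=none; bids=[#3:3@99 #5:4@98 #1:7@96] asks=[#6:4@102 #2:3@105]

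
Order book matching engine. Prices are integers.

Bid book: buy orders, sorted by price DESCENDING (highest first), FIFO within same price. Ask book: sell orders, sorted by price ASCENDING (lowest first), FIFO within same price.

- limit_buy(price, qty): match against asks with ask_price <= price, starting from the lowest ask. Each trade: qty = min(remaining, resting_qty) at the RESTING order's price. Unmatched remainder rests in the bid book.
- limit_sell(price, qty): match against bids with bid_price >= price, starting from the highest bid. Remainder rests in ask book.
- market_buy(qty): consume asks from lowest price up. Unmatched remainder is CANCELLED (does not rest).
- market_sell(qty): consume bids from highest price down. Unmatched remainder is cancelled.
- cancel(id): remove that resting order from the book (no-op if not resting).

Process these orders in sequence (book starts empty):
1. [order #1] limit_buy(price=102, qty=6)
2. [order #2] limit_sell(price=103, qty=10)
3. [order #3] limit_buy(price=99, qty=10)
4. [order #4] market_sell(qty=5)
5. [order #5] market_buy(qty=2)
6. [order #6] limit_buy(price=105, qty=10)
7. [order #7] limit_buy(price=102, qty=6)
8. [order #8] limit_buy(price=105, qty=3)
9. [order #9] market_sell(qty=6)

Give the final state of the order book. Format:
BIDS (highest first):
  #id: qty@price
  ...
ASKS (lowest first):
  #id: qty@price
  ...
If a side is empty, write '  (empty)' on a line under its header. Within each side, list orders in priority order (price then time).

Answer: BIDS (highest first):
  #7: 6@102
  #3: 10@99
ASKS (lowest first):
  (empty)

Derivation:
After op 1 [order #1] limit_buy(price=102, qty=6): fills=none; bids=[#1:6@102] asks=[-]
After op 2 [order #2] limit_sell(price=103, qty=10): fills=none; bids=[#1:6@102] asks=[#2:10@103]
After op 3 [order #3] limit_buy(price=99, qty=10): fills=none; bids=[#1:6@102 #3:10@99] asks=[#2:10@103]
After op 4 [order #4] market_sell(qty=5): fills=#1x#4:5@102; bids=[#1:1@102 #3:10@99] asks=[#2:10@103]
After op 5 [order #5] market_buy(qty=2): fills=#5x#2:2@103; bids=[#1:1@102 #3:10@99] asks=[#2:8@103]
After op 6 [order #6] limit_buy(price=105, qty=10): fills=#6x#2:8@103; bids=[#6:2@105 #1:1@102 #3:10@99] asks=[-]
After op 7 [order #7] limit_buy(price=102, qty=6): fills=none; bids=[#6:2@105 #1:1@102 #7:6@102 #3:10@99] asks=[-]
After op 8 [order #8] limit_buy(price=105, qty=3): fills=none; bids=[#6:2@105 #8:3@105 #1:1@102 #7:6@102 #3:10@99] asks=[-]
After op 9 [order #9] market_sell(qty=6): fills=#6x#9:2@105 #8x#9:3@105 #1x#9:1@102; bids=[#7:6@102 #3:10@99] asks=[-]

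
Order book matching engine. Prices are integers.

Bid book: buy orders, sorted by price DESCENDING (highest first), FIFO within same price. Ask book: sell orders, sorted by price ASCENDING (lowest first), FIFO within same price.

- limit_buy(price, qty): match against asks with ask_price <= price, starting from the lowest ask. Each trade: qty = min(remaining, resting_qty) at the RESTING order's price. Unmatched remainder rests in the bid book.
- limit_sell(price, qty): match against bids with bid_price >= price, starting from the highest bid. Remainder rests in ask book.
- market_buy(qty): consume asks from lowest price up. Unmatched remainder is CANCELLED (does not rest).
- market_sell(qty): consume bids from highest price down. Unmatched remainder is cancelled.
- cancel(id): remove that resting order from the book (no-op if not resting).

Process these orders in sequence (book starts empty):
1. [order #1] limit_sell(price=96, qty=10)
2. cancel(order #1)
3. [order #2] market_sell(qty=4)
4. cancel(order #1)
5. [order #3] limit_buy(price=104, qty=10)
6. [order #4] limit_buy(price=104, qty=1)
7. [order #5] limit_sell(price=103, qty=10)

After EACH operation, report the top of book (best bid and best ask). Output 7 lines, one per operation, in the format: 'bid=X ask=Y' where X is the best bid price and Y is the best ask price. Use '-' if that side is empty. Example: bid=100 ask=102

After op 1 [order #1] limit_sell(price=96, qty=10): fills=none; bids=[-] asks=[#1:10@96]
After op 2 cancel(order #1): fills=none; bids=[-] asks=[-]
After op 3 [order #2] market_sell(qty=4): fills=none; bids=[-] asks=[-]
After op 4 cancel(order #1): fills=none; bids=[-] asks=[-]
After op 5 [order #3] limit_buy(price=104, qty=10): fills=none; bids=[#3:10@104] asks=[-]
After op 6 [order #4] limit_buy(price=104, qty=1): fills=none; bids=[#3:10@104 #4:1@104] asks=[-]
After op 7 [order #5] limit_sell(price=103, qty=10): fills=#3x#5:10@104; bids=[#4:1@104] asks=[-]

Answer: bid=- ask=96
bid=- ask=-
bid=- ask=-
bid=- ask=-
bid=104 ask=-
bid=104 ask=-
bid=104 ask=-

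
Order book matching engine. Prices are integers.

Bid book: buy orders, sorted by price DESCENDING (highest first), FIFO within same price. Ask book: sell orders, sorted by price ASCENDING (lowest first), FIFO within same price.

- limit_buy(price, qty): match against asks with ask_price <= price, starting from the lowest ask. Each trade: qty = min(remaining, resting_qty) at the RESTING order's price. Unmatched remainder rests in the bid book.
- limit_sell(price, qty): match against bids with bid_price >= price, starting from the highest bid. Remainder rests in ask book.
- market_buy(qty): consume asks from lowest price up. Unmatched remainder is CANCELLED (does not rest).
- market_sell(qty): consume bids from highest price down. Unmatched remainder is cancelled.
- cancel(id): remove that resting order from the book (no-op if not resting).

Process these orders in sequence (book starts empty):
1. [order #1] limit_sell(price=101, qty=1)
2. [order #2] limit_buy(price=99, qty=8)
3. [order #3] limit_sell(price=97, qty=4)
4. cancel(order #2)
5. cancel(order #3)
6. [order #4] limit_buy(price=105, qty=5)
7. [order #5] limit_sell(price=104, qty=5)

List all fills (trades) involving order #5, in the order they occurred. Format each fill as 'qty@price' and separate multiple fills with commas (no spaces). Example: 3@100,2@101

Answer: 4@105

Derivation:
After op 1 [order #1] limit_sell(price=101, qty=1): fills=none; bids=[-] asks=[#1:1@101]
After op 2 [order #2] limit_buy(price=99, qty=8): fills=none; bids=[#2:8@99] asks=[#1:1@101]
After op 3 [order #3] limit_sell(price=97, qty=4): fills=#2x#3:4@99; bids=[#2:4@99] asks=[#1:1@101]
After op 4 cancel(order #2): fills=none; bids=[-] asks=[#1:1@101]
After op 5 cancel(order #3): fills=none; bids=[-] asks=[#1:1@101]
After op 6 [order #4] limit_buy(price=105, qty=5): fills=#4x#1:1@101; bids=[#4:4@105] asks=[-]
After op 7 [order #5] limit_sell(price=104, qty=5): fills=#4x#5:4@105; bids=[-] asks=[#5:1@104]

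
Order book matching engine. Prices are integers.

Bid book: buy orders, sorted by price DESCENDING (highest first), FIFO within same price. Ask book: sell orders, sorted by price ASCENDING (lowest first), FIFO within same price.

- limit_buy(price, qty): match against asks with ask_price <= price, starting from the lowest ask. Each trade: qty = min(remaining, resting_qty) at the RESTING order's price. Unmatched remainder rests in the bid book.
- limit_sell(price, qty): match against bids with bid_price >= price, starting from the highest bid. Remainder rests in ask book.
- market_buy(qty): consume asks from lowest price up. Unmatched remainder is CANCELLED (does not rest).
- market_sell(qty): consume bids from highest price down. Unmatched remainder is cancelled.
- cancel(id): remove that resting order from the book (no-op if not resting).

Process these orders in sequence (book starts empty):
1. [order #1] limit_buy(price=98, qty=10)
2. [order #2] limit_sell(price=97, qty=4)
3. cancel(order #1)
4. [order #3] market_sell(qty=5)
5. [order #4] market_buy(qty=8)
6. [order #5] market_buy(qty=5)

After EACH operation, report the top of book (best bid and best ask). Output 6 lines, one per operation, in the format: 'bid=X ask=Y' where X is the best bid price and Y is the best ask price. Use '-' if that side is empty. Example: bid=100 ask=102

After op 1 [order #1] limit_buy(price=98, qty=10): fills=none; bids=[#1:10@98] asks=[-]
After op 2 [order #2] limit_sell(price=97, qty=4): fills=#1x#2:4@98; bids=[#1:6@98] asks=[-]
After op 3 cancel(order #1): fills=none; bids=[-] asks=[-]
After op 4 [order #3] market_sell(qty=5): fills=none; bids=[-] asks=[-]
After op 5 [order #4] market_buy(qty=8): fills=none; bids=[-] asks=[-]
After op 6 [order #5] market_buy(qty=5): fills=none; bids=[-] asks=[-]

Answer: bid=98 ask=-
bid=98 ask=-
bid=- ask=-
bid=- ask=-
bid=- ask=-
bid=- ask=-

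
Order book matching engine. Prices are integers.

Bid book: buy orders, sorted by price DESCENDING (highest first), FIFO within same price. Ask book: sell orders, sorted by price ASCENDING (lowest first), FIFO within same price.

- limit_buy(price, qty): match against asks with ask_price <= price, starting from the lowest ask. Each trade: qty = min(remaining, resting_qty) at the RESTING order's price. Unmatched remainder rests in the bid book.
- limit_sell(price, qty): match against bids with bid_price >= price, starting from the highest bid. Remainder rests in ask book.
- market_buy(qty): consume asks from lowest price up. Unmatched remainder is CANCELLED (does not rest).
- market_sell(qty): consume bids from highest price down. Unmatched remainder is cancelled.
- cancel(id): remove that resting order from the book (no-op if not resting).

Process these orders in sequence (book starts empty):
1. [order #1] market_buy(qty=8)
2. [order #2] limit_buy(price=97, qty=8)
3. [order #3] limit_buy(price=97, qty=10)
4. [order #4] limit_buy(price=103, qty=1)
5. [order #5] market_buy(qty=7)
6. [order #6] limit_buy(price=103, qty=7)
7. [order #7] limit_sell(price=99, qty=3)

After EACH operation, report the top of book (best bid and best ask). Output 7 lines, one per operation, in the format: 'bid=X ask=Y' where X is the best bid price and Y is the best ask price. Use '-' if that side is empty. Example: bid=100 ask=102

After op 1 [order #1] market_buy(qty=8): fills=none; bids=[-] asks=[-]
After op 2 [order #2] limit_buy(price=97, qty=8): fills=none; bids=[#2:8@97] asks=[-]
After op 3 [order #3] limit_buy(price=97, qty=10): fills=none; bids=[#2:8@97 #3:10@97] asks=[-]
After op 4 [order #4] limit_buy(price=103, qty=1): fills=none; bids=[#4:1@103 #2:8@97 #3:10@97] asks=[-]
After op 5 [order #5] market_buy(qty=7): fills=none; bids=[#4:1@103 #2:8@97 #3:10@97] asks=[-]
After op 6 [order #6] limit_buy(price=103, qty=7): fills=none; bids=[#4:1@103 #6:7@103 #2:8@97 #3:10@97] asks=[-]
After op 7 [order #7] limit_sell(price=99, qty=3): fills=#4x#7:1@103 #6x#7:2@103; bids=[#6:5@103 #2:8@97 #3:10@97] asks=[-]

Answer: bid=- ask=-
bid=97 ask=-
bid=97 ask=-
bid=103 ask=-
bid=103 ask=-
bid=103 ask=-
bid=103 ask=-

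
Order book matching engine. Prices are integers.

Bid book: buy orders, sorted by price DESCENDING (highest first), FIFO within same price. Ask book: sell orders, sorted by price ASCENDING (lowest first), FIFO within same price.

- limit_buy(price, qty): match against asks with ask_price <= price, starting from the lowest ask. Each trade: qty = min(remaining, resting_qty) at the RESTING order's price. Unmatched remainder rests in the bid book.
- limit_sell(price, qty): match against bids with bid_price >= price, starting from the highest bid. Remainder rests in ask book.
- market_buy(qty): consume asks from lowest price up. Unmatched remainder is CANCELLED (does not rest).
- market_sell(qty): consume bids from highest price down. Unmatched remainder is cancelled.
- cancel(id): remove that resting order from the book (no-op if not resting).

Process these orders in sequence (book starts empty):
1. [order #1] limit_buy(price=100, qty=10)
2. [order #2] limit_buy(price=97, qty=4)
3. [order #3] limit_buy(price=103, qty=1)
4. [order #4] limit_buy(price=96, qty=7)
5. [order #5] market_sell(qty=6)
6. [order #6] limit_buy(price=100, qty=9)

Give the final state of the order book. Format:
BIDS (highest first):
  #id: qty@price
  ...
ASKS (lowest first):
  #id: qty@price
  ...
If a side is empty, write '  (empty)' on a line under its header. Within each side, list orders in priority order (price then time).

Answer: BIDS (highest first):
  #1: 5@100
  #6: 9@100
  #2: 4@97
  #4: 7@96
ASKS (lowest first):
  (empty)

Derivation:
After op 1 [order #1] limit_buy(price=100, qty=10): fills=none; bids=[#1:10@100] asks=[-]
After op 2 [order #2] limit_buy(price=97, qty=4): fills=none; bids=[#1:10@100 #2:4@97] asks=[-]
After op 3 [order #3] limit_buy(price=103, qty=1): fills=none; bids=[#3:1@103 #1:10@100 #2:4@97] asks=[-]
After op 4 [order #4] limit_buy(price=96, qty=7): fills=none; bids=[#3:1@103 #1:10@100 #2:4@97 #4:7@96] asks=[-]
After op 5 [order #5] market_sell(qty=6): fills=#3x#5:1@103 #1x#5:5@100; bids=[#1:5@100 #2:4@97 #4:7@96] asks=[-]
After op 6 [order #6] limit_buy(price=100, qty=9): fills=none; bids=[#1:5@100 #6:9@100 #2:4@97 #4:7@96] asks=[-]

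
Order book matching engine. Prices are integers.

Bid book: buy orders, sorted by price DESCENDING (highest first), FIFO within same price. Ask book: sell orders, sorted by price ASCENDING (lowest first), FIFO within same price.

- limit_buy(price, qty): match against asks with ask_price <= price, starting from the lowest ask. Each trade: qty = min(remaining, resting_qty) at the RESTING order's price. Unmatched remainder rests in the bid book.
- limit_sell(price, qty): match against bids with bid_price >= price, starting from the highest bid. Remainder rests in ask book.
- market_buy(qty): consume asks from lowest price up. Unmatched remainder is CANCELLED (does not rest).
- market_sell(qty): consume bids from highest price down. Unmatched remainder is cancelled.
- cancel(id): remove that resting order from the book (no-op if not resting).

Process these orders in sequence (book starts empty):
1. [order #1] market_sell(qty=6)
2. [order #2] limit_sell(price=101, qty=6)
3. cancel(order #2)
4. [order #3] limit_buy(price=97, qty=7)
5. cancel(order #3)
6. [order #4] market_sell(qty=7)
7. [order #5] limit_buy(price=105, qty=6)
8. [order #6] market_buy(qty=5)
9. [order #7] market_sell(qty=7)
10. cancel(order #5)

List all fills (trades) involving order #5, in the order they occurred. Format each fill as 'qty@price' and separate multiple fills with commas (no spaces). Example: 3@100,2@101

Answer: 6@105

Derivation:
After op 1 [order #1] market_sell(qty=6): fills=none; bids=[-] asks=[-]
After op 2 [order #2] limit_sell(price=101, qty=6): fills=none; bids=[-] asks=[#2:6@101]
After op 3 cancel(order #2): fills=none; bids=[-] asks=[-]
After op 4 [order #3] limit_buy(price=97, qty=7): fills=none; bids=[#3:7@97] asks=[-]
After op 5 cancel(order #3): fills=none; bids=[-] asks=[-]
After op 6 [order #4] market_sell(qty=7): fills=none; bids=[-] asks=[-]
After op 7 [order #5] limit_buy(price=105, qty=6): fills=none; bids=[#5:6@105] asks=[-]
After op 8 [order #6] market_buy(qty=5): fills=none; bids=[#5:6@105] asks=[-]
After op 9 [order #7] market_sell(qty=7): fills=#5x#7:6@105; bids=[-] asks=[-]
After op 10 cancel(order #5): fills=none; bids=[-] asks=[-]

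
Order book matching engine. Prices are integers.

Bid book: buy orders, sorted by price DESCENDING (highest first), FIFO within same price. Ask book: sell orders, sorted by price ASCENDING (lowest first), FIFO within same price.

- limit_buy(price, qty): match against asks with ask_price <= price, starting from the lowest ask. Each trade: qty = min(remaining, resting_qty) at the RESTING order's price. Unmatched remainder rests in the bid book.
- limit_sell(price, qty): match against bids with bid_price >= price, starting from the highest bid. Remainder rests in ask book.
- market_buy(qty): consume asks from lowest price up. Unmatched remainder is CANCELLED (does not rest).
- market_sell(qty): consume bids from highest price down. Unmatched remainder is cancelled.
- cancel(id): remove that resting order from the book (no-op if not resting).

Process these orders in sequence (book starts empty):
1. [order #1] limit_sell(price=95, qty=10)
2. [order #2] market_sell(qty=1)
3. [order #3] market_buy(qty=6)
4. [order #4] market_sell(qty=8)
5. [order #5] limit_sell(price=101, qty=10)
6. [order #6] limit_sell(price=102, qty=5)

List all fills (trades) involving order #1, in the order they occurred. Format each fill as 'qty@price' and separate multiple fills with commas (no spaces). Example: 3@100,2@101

After op 1 [order #1] limit_sell(price=95, qty=10): fills=none; bids=[-] asks=[#1:10@95]
After op 2 [order #2] market_sell(qty=1): fills=none; bids=[-] asks=[#1:10@95]
After op 3 [order #3] market_buy(qty=6): fills=#3x#1:6@95; bids=[-] asks=[#1:4@95]
After op 4 [order #4] market_sell(qty=8): fills=none; bids=[-] asks=[#1:4@95]
After op 5 [order #5] limit_sell(price=101, qty=10): fills=none; bids=[-] asks=[#1:4@95 #5:10@101]
After op 6 [order #6] limit_sell(price=102, qty=5): fills=none; bids=[-] asks=[#1:4@95 #5:10@101 #6:5@102]

Answer: 6@95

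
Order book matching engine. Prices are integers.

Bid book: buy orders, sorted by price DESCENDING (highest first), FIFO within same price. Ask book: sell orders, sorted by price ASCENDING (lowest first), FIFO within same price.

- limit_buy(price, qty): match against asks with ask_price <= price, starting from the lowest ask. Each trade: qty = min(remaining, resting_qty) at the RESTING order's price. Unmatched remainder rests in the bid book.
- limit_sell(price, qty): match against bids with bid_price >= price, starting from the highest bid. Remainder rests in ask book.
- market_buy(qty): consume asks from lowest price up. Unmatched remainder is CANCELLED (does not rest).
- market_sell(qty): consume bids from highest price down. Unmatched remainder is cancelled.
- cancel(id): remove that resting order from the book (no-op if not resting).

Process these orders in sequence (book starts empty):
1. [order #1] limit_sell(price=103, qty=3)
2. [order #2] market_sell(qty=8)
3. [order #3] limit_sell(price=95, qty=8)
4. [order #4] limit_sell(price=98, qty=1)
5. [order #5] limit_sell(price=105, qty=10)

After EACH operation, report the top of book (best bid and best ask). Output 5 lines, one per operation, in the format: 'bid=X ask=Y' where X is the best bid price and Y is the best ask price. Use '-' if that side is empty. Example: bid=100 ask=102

Answer: bid=- ask=103
bid=- ask=103
bid=- ask=95
bid=- ask=95
bid=- ask=95

Derivation:
After op 1 [order #1] limit_sell(price=103, qty=3): fills=none; bids=[-] asks=[#1:3@103]
After op 2 [order #2] market_sell(qty=8): fills=none; bids=[-] asks=[#1:3@103]
After op 3 [order #3] limit_sell(price=95, qty=8): fills=none; bids=[-] asks=[#3:8@95 #1:3@103]
After op 4 [order #4] limit_sell(price=98, qty=1): fills=none; bids=[-] asks=[#3:8@95 #4:1@98 #1:3@103]
After op 5 [order #5] limit_sell(price=105, qty=10): fills=none; bids=[-] asks=[#3:8@95 #4:1@98 #1:3@103 #5:10@105]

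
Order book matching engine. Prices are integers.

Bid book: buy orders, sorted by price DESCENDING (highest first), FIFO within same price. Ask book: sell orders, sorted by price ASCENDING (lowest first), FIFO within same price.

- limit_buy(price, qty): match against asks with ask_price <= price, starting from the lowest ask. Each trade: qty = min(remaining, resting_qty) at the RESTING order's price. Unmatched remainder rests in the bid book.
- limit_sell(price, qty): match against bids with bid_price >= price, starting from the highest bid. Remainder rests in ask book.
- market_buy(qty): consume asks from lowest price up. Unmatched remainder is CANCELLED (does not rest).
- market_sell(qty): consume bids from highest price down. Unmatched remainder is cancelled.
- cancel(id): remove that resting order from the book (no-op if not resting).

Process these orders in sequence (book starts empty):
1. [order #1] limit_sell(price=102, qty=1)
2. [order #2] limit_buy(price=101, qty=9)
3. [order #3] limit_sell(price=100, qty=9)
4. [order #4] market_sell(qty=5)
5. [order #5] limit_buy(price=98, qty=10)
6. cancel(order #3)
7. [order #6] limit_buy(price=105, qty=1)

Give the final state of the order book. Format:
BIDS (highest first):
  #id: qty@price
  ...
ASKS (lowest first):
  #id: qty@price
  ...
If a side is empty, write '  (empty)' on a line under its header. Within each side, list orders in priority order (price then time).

After op 1 [order #1] limit_sell(price=102, qty=1): fills=none; bids=[-] asks=[#1:1@102]
After op 2 [order #2] limit_buy(price=101, qty=9): fills=none; bids=[#2:9@101] asks=[#1:1@102]
After op 3 [order #3] limit_sell(price=100, qty=9): fills=#2x#3:9@101; bids=[-] asks=[#1:1@102]
After op 4 [order #4] market_sell(qty=5): fills=none; bids=[-] asks=[#1:1@102]
After op 5 [order #5] limit_buy(price=98, qty=10): fills=none; bids=[#5:10@98] asks=[#1:1@102]
After op 6 cancel(order #3): fills=none; bids=[#5:10@98] asks=[#1:1@102]
After op 7 [order #6] limit_buy(price=105, qty=1): fills=#6x#1:1@102; bids=[#5:10@98] asks=[-]

Answer: BIDS (highest first):
  #5: 10@98
ASKS (lowest first):
  (empty)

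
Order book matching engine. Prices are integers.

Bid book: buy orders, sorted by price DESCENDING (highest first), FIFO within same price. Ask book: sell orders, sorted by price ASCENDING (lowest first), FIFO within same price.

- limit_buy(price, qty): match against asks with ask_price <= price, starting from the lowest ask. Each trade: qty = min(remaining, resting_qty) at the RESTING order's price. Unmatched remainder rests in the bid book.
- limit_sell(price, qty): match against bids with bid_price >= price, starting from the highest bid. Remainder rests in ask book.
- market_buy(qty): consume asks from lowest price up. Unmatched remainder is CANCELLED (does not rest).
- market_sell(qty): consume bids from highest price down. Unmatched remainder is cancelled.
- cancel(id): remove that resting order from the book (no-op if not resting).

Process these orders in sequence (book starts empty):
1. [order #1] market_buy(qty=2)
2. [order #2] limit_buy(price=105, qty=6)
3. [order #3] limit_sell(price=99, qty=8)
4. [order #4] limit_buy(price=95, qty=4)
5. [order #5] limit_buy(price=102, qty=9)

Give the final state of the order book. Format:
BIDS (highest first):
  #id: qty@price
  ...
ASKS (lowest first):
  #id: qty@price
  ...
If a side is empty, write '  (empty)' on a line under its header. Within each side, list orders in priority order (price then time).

Answer: BIDS (highest first):
  #5: 7@102
  #4: 4@95
ASKS (lowest first):
  (empty)

Derivation:
After op 1 [order #1] market_buy(qty=2): fills=none; bids=[-] asks=[-]
After op 2 [order #2] limit_buy(price=105, qty=6): fills=none; bids=[#2:6@105] asks=[-]
After op 3 [order #3] limit_sell(price=99, qty=8): fills=#2x#3:6@105; bids=[-] asks=[#3:2@99]
After op 4 [order #4] limit_buy(price=95, qty=4): fills=none; bids=[#4:4@95] asks=[#3:2@99]
After op 5 [order #5] limit_buy(price=102, qty=9): fills=#5x#3:2@99; bids=[#5:7@102 #4:4@95] asks=[-]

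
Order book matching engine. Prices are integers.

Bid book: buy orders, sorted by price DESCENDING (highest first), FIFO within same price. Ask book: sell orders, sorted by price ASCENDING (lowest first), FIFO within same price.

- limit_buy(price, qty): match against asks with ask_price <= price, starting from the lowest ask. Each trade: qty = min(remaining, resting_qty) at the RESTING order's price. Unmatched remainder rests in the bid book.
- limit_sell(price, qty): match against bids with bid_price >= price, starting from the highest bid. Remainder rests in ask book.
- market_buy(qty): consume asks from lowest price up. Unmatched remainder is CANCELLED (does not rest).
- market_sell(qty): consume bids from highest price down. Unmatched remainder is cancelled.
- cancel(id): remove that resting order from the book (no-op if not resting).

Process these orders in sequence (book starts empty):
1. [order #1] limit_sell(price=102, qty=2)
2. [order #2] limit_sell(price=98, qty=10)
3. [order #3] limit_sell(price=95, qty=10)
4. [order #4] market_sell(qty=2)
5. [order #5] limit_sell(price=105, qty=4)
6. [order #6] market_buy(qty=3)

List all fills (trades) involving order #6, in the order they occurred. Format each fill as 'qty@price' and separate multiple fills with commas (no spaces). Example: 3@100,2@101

Answer: 3@95

Derivation:
After op 1 [order #1] limit_sell(price=102, qty=2): fills=none; bids=[-] asks=[#1:2@102]
After op 2 [order #2] limit_sell(price=98, qty=10): fills=none; bids=[-] asks=[#2:10@98 #1:2@102]
After op 3 [order #3] limit_sell(price=95, qty=10): fills=none; bids=[-] asks=[#3:10@95 #2:10@98 #1:2@102]
After op 4 [order #4] market_sell(qty=2): fills=none; bids=[-] asks=[#3:10@95 #2:10@98 #1:2@102]
After op 5 [order #5] limit_sell(price=105, qty=4): fills=none; bids=[-] asks=[#3:10@95 #2:10@98 #1:2@102 #5:4@105]
After op 6 [order #6] market_buy(qty=3): fills=#6x#3:3@95; bids=[-] asks=[#3:7@95 #2:10@98 #1:2@102 #5:4@105]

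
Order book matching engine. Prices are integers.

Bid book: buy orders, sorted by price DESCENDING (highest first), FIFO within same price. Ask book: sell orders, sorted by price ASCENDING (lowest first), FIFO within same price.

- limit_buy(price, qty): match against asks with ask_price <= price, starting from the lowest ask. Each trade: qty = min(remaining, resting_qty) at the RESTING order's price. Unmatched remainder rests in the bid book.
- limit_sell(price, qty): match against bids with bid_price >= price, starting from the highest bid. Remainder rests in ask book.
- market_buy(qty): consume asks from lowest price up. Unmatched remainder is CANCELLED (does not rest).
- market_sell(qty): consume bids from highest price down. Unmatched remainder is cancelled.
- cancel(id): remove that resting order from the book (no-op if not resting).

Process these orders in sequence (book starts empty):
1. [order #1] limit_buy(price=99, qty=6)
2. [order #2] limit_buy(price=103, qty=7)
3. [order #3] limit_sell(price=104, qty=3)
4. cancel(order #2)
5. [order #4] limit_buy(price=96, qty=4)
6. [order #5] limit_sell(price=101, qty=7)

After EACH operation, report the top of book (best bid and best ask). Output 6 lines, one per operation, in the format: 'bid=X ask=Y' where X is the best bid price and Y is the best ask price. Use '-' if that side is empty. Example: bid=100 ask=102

Answer: bid=99 ask=-
bid=103 ask=-
bid=103 ask=104
bid=99 ask=104
bid=99 ask=104
bid=99 ask=101

Derivation:
After op 1 [order #1] limit_buy(price=99, qty=6): fills=none; bids=[#1:6@99] asks=[-]
After op 2 [order #2] limit_buy(price=103, qty=7): fills=none; bids=[#2:7@103 #1:6@99] asks=[-]
After op 3 [order #3] limit_sell(price=104, qty=3): fills=none; bids=[#2:7@103 #1:6@99] asks=[#3:3@104]
After op 4 cancel(order #2): fills=none; bids=[#1:6@99] asks=[#3:3@104]
After op 5 [order #4] limit_buy(price=96, qty=4): fills=none; bids=[#1:6@99 #4:4@96] asks=[#3:3@104]
After op 6 [order #5] limit_sell(price=101, qty=7): fills=none; bids=[#1:6@99 #4:4@96] asks=[#5:7@101 #3:3@104]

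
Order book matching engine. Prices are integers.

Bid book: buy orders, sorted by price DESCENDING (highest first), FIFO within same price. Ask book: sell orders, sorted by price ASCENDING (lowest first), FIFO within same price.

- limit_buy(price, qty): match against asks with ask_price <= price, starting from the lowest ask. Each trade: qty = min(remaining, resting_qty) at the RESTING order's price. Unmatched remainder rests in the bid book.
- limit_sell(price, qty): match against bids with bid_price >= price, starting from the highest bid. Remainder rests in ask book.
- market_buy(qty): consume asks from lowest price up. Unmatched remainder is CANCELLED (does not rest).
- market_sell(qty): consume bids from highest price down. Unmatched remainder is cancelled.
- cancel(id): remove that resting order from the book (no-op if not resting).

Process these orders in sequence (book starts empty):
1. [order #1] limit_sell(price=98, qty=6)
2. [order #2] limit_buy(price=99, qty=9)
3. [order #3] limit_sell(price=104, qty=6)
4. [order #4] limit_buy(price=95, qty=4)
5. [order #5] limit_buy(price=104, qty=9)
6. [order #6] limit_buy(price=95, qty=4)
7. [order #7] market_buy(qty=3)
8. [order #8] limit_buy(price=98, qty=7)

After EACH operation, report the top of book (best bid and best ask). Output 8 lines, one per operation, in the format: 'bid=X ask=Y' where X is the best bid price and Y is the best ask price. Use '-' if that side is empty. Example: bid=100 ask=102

After op 1 [order #1] limit_sell(price=98, qty=6): fills=none; bids=[-] asks=[#1:6@98]
After op 2 [order #2] limit_buy(price=99, qty=9): fills=#2x#1:6@98; bids=[#2:3@99] asks=[-]
After op 3 [order #3] limit_sell(price=104, qty=6): fills=none; bids=[#2:3@99] asks=[#3:6@104]
After op 4 [order #4] limit_buy(price=95, qty=4): fills=none; bids=[#2:3@99 #4:4@95] asks=[#3:6@104]
After op 5 [order #5] limit_buy(price=104, qty=9): fills=#5x#3:6@104; bids=[#5:3@104 #2:3@99 #4:4@95] asks=[-]
After op 6 [order #6] limit_buy(price=95, qty=4): fills=none; bids=[#5:3@104 #2:3@99 #4:4@95 #6:4@95] asks=[-]
After op 7 [order #7] market_buy(qty=3): fills=none; bids=[#5:3@104 #2:3@99 #4:4@95 #6:4@95] asks=[-]
After op 8 [order #8] limit_buy(price=98, qty=7): fills=none; bids=[#5:3@104 #2:3@99 #8:7@98 #4:4@95 #6:4@95] asks=[-]

Answer: bid=- ask=98
bid=99 ask=-
bid=99 ask=104
bid=99 ask=104
bid=104 ask=-
bid=104 ask=-
bid=104 ask=-
bid=104 ask=-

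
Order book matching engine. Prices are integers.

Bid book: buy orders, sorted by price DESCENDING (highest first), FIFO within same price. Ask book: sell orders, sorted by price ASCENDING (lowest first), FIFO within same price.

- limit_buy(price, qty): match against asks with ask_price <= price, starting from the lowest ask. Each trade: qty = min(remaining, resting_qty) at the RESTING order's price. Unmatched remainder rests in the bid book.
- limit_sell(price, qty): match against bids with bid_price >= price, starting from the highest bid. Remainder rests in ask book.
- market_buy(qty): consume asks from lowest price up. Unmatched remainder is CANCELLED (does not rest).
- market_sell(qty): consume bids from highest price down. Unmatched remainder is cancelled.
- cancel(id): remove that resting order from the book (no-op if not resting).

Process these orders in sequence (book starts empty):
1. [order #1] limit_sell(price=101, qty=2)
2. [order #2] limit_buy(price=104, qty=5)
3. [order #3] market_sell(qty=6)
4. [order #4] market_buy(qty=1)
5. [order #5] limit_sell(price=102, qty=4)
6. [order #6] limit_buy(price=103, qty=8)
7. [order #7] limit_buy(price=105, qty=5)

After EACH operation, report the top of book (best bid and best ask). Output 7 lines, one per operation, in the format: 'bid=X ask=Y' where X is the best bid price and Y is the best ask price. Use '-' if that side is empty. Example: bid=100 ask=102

After op 1 [order #1] limit_sell(price=101, qty=2): fills=none; bids=[-] asks=[#1:2@101]
After op 2 [order #2] limit_buy(price=104, qty=5): fills=#2x#1:2@101; bids=[#2:3@104] asks=[-]
After op 3 [order #3] market_sell(qty=6): fills=#2x#3:3@104; bids=[-] asks=[-]
After op 4 [order #4] market_buy(qty=1): fills=none; bids=[-] asks=[-]
After op 5 [order #5] limit_sell(price=102, qty=4): fills=none; bids=[-] asks=[#5:4@102]
After op 6 [order #6] limit_buy(price=103, qty=8): fills=#6x#5:4@102; bids=[#6:4@103] asks=[-]
After op 7 [order #7] limit_buy(price=105, qty=5): fills=none; bids=[#7:5@105 #6:4@103] asks=[-]

Answer: bid=- ask=101
bid=104 ask=-
bid=- ask=-
bid=- ask=-
bid=- ask=102
bid=103 ask=-
bid=105 ask=-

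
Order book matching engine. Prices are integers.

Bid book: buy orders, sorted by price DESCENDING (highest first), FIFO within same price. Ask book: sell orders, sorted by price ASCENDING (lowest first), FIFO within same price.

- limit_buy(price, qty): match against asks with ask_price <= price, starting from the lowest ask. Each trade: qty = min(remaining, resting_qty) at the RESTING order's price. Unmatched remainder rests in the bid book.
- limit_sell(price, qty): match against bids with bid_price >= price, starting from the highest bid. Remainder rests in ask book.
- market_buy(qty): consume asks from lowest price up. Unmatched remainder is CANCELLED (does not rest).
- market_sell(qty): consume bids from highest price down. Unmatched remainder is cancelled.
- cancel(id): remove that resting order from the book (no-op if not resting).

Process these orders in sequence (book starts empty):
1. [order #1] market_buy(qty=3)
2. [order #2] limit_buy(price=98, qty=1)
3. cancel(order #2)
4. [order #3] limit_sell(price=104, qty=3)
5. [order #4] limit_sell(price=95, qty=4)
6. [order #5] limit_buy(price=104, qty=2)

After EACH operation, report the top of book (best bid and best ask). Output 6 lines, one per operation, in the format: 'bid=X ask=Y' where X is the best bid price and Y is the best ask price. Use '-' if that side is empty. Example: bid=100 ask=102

Answer: bid=- ask=-
bid=98 ask=-
bid=- ask=-
bid=- ask=104
bid=- ask=95
bid=- ask=95

Derivation:
After op 1 [order #1] market_buy(qty=3): fills=none; bids=[-] asks=[-]
After op 2 [order #2] limit_buy(price=98, qty=1): fills=none; bids=[#2:1@98] asks=[-]
After op 3 cancel(order #2): fills=none; bids=[-] asks=[-]
After op 4 [order #3] limit_sell(price=104, qty=3): fills=none; bids=[-] asks=[#3:3@104]
After op 5 [order #4] limit_sell(price=95, qty=4): fills=none; bids=[-] asks=[#4:4@95 #3:3@104]
After op 6 [order #5] limit_buy(price=104, qty=2): fills=#5x#4:2@95; bids=[-] asks=[#4:2@95 #3:3@104]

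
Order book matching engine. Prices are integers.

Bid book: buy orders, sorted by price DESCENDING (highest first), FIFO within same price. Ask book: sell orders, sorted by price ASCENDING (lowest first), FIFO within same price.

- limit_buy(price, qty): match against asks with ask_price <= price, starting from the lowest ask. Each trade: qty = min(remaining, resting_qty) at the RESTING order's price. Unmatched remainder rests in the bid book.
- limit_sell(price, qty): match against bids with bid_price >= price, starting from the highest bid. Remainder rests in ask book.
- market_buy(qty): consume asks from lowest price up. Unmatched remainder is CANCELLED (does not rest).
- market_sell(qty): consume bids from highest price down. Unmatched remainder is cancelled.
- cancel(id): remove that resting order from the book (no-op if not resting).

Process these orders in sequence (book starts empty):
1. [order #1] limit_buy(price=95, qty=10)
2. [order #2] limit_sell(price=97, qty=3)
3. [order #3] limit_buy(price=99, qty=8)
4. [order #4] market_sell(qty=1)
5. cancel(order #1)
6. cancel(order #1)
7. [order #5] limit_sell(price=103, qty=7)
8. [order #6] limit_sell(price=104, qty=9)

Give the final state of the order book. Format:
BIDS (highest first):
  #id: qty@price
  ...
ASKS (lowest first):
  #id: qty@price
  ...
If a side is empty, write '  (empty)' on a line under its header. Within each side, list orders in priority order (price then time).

After op 1 [order #1] limit_buy(price=95, qty=10): fills=none; bids=[#1:10@95] asks=[-]
After op 2 [order #2] limit_sell(price=97, qty=3): fills=none; bids=[#1:10@95] asks=[#2:3@97]
After op 3 [order #3] limit_buy(price=99, qty=8): fills=#3x#2:3@97; bids=[#3:5@99 #1:10@95] asks=[-]
After op 4 [order #4] market_sell(qty=1): fills=#3x#4:1@99; bids=[#3:4@99 #1:10@95] asks=[-]
After op 5 cancel(order #1): fills=none; bids=[#3:4@99] asks=[-]
After op 6 cancel(order #1): fills=none; bids=[#3:4@99] asks=[-]
After op 7 [order #5] limit_sell(price=103, qty=7): fills=none; bids=[#3:4@99] asks=[#5:7@103]
After op 8 [order #6] limit_sell(price=104, qty=9): fills=none; bids=[#3:4@99] asks=[#5:7@103 #6:9@104]

Answer: BIDS (highest first):
  #3: 4@99
ASKS (lowest first):
  #5: 7@103
  #6: 9@104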